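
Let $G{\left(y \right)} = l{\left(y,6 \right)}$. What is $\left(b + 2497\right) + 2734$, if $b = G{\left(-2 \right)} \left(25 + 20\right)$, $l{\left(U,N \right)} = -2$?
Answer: $5141$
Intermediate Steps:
$G{\left(y \right)} = -2$
$b = -90$ ($b = - 2 \left(25 + 20\right) = \left(-2\right) 45 = -90$)
$\left(b + 2497\right) + 2734 = \left(-90 + 2497\right) + 2734 = 2407 + 2734 = 5141$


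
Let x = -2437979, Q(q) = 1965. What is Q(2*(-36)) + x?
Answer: -2436014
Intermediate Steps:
Q(2*(-36)) + x = 1965 - 2437979 = -2436014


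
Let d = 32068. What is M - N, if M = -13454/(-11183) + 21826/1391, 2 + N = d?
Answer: -498541567826/15555553 ≈ -32049.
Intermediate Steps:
N = 32066 (N = -2 + 32068 = 32066)
M = 262794672/15555553 (M = -13454*(-1/11183) + 21826*(1/1391) = 13454/11183 + 21826/1391 = 262794672/15555553 ≈ 16.894)
M - N = 262794672/15555553 - 1*32066 = 262794672/15555553 - 32066 = -498541567826/15555553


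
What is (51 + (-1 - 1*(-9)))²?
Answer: 3481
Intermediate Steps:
(51 + (-1 - 1*(-9)))² = (51 + (-1 + 9))² = (51 + 8)² = 59² = 3481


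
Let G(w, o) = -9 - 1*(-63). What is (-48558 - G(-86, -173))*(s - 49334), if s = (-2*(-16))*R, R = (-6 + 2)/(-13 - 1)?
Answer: 16784459688/7 ≈ 2.3978e+9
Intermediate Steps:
G(w, o) = 54 (G(w, o) = -9 + 63 = 54)
R = 2/7 (R = -4/(-14) = -4*(-1/14) = 2/7 ≈ 0.28571)
s = 64/7 (s = -2*(-16)*(2/7) = 32*(2/7) = 64/7 ≈ 9.1429)
(-48558 - G(-86, -173))*(s - 49334) = (-48558 - 1*54)*(64/7 - 49334) = (-48558 - 54)*(-345274/7) = -48612*(-345274/7) = 16784459688/7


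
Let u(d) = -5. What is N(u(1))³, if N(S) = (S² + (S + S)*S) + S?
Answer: 343000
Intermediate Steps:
N(S) = S + 3*S² (N(S) = (S² + (2*S)*S) + S = (S² + 2*S²) + S = 3*S² + S = S + 3*S²)
N(u(1))³ = (-5*(1 + 3*(-5)))³ = (-5*(1 - 15))³ = (-5*(-14))³ = 70³ = 343000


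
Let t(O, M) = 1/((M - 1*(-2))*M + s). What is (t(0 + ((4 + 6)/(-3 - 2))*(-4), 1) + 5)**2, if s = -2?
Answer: 36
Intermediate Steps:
t(O, M) = 1/(-2 + M*(2 + M)) (t(O, M) = 1/((M - 1*(-2))*M - 2) = 1/((M + 2)*M - 2) = 1/((2 + M)*M - 2) = 1/(M*(2 + M) - 2) = 1/(-2 + M*(2 + M)))
(t(0 + ((4 + 6)/(-3 - 2))*(-4), 1) + 5)**2 = (1/(-2 + 1**2 + 2*1) + 5)**2 = (1/(-2 + 1 + 2) + 5)**2 = (1/1 + 5)**2 = (1 + 5)**2 = 6**2 = 36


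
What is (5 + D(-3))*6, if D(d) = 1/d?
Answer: 28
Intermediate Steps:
(5 + D(-3))*6 = (5 + 1/(-3))*6 = (5 - ⅓)*6 = (14/3)*6 = 28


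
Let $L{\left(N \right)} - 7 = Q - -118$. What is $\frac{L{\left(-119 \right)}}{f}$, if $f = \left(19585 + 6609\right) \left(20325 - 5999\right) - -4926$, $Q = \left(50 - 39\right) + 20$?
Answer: $\frac{78}{187630085} \approx 4.1571 \cdot 10^{-7}$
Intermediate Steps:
$Q = 31$ ($Q = 11 + 20 = 31$)
$f = 375260170$ ($f = 26194 \cdot 14326 + 4926 = 375255244 + 4926 = 375260170$)
$L{\left(N \right)} = 156$ ($L{\left(N \right)} = 7 + \left(31 - -118\right) = 7 + \left(31 + 118\right) = 7 + 149 = 156$)
$\frac{L{\left(-119 \right)}}{f} = \frac{156}{375260170} = 156 \cdot \frac{1}{375260170} = \frac{78}{187630085}$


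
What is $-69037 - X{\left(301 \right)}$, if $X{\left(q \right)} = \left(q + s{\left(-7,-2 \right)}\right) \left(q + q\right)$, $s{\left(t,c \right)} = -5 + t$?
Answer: $-243015$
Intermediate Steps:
$X{\left(q \right)} = 2 q \left(-12 + q\right)$ ($X{\left(q \right)} = \left(q - 12\right) \left(q + q\right) = \left(q - 12\right) 2 q = \left(-12 + q\right) 2 q = 2 q \left(-12 + q\right)$)
$-69037 - X{\left(301 \right)} = -69037 - 2 \cdot 301 \left(-12 + 301\right) = -69037 - 2 \cdot 301 \cdot 289 = -69037 - 173978 = -243015$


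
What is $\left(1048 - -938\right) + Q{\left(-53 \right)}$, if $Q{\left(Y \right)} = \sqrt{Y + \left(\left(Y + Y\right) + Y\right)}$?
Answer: $1986 + 2 i \sqrt{53} \approx 1986.0 + 14.56 i$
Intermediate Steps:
$Q{\left(Y \right)} = 2 \sqrt{Y}$ ($Q{\left(Y \right)} = \sqrt{Y + \left(2 Y + Y\right)} = \sqrt{Y + 3 Y} = \sqrt{4 Y} = 2 \sqrt{Y}$)
$\left(1048 - -938\right) + Q{\left(-53 \right)} = \left(1048 - -938\right) + 2 \sqrt{-53} = \left(1048 + \left(-3 + 941\right)\right) + 2 i \sqrt{53} = \left(1048 + 938\right) + 2 i \sqrt{53} = 1986 + 2 i \sqrt{53}$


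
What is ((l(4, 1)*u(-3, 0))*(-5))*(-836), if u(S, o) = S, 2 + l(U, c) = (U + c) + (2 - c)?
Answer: -50160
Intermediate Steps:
l(U, c) = U (l(U, c) = -2 + ((U + c) + (2 - c)) = -2 + (2 + U) = U)
((l(4, 1)*u(-3, 0))*(-5))*(-836) = ((4*(-3))*(-5))*(-836) = -12*(-5)*(-836) = 60*(-836) = -50160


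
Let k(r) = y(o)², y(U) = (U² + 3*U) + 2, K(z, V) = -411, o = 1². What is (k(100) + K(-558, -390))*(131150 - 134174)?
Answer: 1134000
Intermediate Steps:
o = 1
y(U) = 2 + U² + 3*U
k(r) = 36 (k(r) = (2 + 1² + 3*1)² = (2 + 1 + 3)² = 6² = 36)
(k(100) + K(-558, -390))*(131150 - 134174) = (36 - 411)*(131150 - 134174) = -375*(-3024) = 1134000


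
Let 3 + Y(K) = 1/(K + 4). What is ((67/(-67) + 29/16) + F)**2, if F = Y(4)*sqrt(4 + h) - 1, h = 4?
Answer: 16937/256 + 69*sqrt(2)/32 ≈ 69.210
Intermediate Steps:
Y(K) = -3 + 1/(4 + K) (Y(K) = -3 + 1/(K + 4) = -3 + 1/(4 + K))
F = -1 - 23*sqrt(2)/4 (F = ((-11 - 3*4)/(4 + 4))*sqrt(4 + 4) - 1 = ((-11 - 12)/8)*sqrt(8) - 1 = ((1/8)*(-23))*(2*sqrt(2)) - 1 = -23*sqrt(2)/4 - 1 = -1 - 23*sqrt(2)/4 ≈ -9.1317)
((67/(-67) + 29/16) + F)**2 = ((67/(-67) + 29/16) + (-1 - 23*sqrt(2)/4))**2 = ((67*(-1/67) + 29*(1/16)) + (-1 - 23*sqrt(2)/4))**2 = ((-1 + 29/16) + (-1 - 23*sqrt(2)/4))**2 = (13/16 + (-1 - 23*sqrt(2)/4))**2 = (-3/16 - 23*sqrt(2)/4)**2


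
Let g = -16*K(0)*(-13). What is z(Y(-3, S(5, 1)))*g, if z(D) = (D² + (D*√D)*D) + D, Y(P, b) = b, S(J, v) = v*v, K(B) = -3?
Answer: -1872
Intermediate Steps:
S(J, v) = v²
g = -624 (g = -16*(-3)*(-13) = 48*(-13) = -624)
z(D) = D + D² + D^(5/2) (z(D) = (D² + D^(3/2)*D) + D = (D² + D^(5/2)) + D = D + D² + D^(5/2))
z(Y(-3, S(5, 1)))*g = (1² + (1²)² + (1²)^(5/2))*(-624) = (1 + 1² + 1^(5/2))*(-624) = (1 + 1 + 1)*(-624) = 3*(-624) = -1872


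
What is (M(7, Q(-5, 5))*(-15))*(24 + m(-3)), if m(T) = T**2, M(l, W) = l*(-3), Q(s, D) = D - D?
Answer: 10395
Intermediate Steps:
Q(s, D) = 0
M(l, W) = -3*l
(M(7, Q(-5, 5))*(-15))*(24 + m(-3)) = (-3*7*(-15))*(24 + (-3)**2) = (-21*(-15))*(24 + 9) = 315*33 = 10395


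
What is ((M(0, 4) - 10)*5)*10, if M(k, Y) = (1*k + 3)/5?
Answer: -470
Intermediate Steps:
M(k, Y) = 3/5 + k/5 (M(k, Y) = (k + 3)*(1/5) = (3 + k)*(1/5) = 3/5 + k/5)
((M(0, 4) - 10)*5)*10 = (((3/5 + (1/5)*0) - 10)*5)*10 = (((3/5 + 0) - 10)*5)*10 = ((3/5 - 10)*5)*10 = -47/5*5*10 = -47*10 = -470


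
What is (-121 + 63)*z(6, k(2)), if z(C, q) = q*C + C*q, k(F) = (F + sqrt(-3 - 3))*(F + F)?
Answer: -5568 - 2784*I*sqrt(6) ≈ -5568.0 - 6819.4*I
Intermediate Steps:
k(F) = 2*F*(F + I*sqrt(6)) (k(F) = (F + sqrt(-6))*(2*F) = (F + I*sqrt(6))*(2*F) = 2*F*(F + I*sqrt(6)))
z(C, q) = 2*C*q (z(C, q) = C*q + C*q = 2*C*q)
(-121 + 63)*z(6, k(2)) = (-121 + 63)*(2*6*(2*2*(2 + I*sqrt(6)))) = -116*6*(8 + 4*I*sqrt(6)) = -58*(96 + 48*I*sqrt(6)) = -5568 - 2784*I*sqrt(6)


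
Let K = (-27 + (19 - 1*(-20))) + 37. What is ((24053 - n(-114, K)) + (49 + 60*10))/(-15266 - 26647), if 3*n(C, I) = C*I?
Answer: -26564/41913 ≈ -0.63379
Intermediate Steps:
K = 49 (K = (-27 + (19 + 20)) + 37 = (-27 + 39) + 37 = 12 + 37 = 49)
n(C, I) = C*I/3 (n(C, I) = (C*I)/3 = C*I/3)
((24053 - n(-114, K)) + (49 + 60*10))/(-15266 - 26647) = ((24053 - (-114)*49/3) + (49 + 60*10))/(-15266 - 26647) = ((24053 - 1*(-1862)) + (49 + 600))/(-41913) = ((24053 + 1862) + 649)*(-1/41913) = (25915 + 649)*(-1/41913) = 26564*(-1/41913) = -26564/41913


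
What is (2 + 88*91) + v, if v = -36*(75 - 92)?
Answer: 8622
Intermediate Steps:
v = 612 (v = -36*(-17) = 612)
(2 + 88*91) + v = (2 + 88*91) + 612 = (2 + 8008) + 612 = 8010 + 612 = 8622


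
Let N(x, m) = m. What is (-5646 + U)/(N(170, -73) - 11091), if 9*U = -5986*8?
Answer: 49351/50238 ≈ 0.98234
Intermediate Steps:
U = -47888/9 (U = (-5986*8)/9 = (1/9)*(-47888) = -47888/9 ≈ -5320.9)
(-5646 + U)/(N(170, -73) - 11091) = (-5646 - 47888/9)/(-73 - 11091) = -98702/9/(-11164) = -98702/9*(-1/11164) = 49351/50238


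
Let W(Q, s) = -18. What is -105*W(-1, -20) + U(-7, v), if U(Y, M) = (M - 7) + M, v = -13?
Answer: 1857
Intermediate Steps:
U(Y, M) = -7 + 2*M (U(Y, M) = (-7 + M) + M = -7 + 2*M)
-105*W(-1, -20) + U(-7, v) = -105*(-18) + (-7 + 2*(-13)) = 1890 + (-7 - 26) = 1890 - 33 = 1857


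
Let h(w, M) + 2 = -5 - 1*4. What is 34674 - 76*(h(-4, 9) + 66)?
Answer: 30494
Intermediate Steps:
h(w, M) = -11 (h(w, M) = -2 + (-5 - 1*4) = -2 + (-5 - 4) = -2 - 9 = -11)
34674 - 76*(h(-4, 9) + 66) = 34674 - 76*(-11 + 66) = 34674 - 76*55 = 34674 - 4180 = 30494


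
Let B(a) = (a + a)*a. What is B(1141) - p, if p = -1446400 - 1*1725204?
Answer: 5775366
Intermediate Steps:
B(a) = 2*a² (B(a) = (2*a)*a = 2*a²)
p = -3171604 (p = -1446400 - 1725204 = -3171604)
B(1141) - p = 2*1141² - 1*(-3171604) = 2*1301881 + 3171604 = 2603762 + 3171604 = 5775366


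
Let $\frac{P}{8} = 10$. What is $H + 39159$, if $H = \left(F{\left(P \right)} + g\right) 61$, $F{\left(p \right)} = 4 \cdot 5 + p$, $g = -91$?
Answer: $39708$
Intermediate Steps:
$P = 80$ ($P = 8 \cdot 10 = 80$)
$F{\left(p \right)} = 20 + p$
$H = 549$ ($H = \left(\left(20 + 80\right) - 91\right) 61 = \left(100 - 91\right) 61 = 9 \cdot 61 = 549$)
$H + 39159 = 549 + 39159 = 39708$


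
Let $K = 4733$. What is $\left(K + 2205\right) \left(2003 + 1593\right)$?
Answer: $24949048$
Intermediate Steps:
$\left(K + 2205\right) \left(2003 + 1593\right) = \left(4733 + 2205\right) \left(2003 + 1593\right) = 6938 \cdot 3596 = 24949048$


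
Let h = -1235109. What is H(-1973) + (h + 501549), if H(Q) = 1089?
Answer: -732471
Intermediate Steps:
H(-1973) + (h + 501549) = 1089 + (-1235109 + 501549) = 1089 - 733560 = -732471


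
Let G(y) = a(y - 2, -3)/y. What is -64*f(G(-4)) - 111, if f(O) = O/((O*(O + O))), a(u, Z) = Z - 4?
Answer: -905/7 ≈ -129.29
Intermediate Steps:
a(u, Z) = -4 + Z
G(y) = -7/y (G(y) = (-4 - 3)/y = -7/y)
f(O) = 1/(2*O) (f(O) = O/((O*(2*O))) = O/((2*O²)) = O*(1/(2*O²)) = 1/(2*O))
-64*f(G(-4)) - 111 = -32/((-7/(-4))) - 111 = -32/((-7*(-¼))) - 111 = -32/7/4 - 111 = -32*4/7 - 111 = -64*2/7 - 111 = -128/7 - 111 = -905/7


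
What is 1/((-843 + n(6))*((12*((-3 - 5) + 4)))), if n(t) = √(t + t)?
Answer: 281/11370192 + √3/17055288 ≈ 2.4815e-5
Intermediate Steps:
n(t) = √2*√t (n(t) = √(2*t) = √2*√t)
1/((-843 + n(6))*((12*((-3 - 5) + 4)))) = 1/((-843 + √2*√6)*((12*((-3 - 5) + 4)))) = 1/((-843 + 2*√3)*((12*(-8 + 4)))) = 1/((-843 + 2*√3)*((12*(-4)))) = 1/(-843 + 2*√3*(-48)) = -1/48/(-843 + 2*√3) = -1/(48*(-843 + 2*√3))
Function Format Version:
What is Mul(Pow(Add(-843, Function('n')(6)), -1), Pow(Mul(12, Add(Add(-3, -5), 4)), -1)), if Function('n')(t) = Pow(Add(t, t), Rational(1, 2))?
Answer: Add(Rational(281, 11370192), Mul(Rational(1, 17055288), Pow(3, Rational(1, 2)))) ≈ 2.4815e-5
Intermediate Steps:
Function('n')(t) = Mul(Pow(2, Rational(1, 2)), Pow(t, Rational(1, 2))) (Function('n')(t) = Pow(Mul(2, t), Rational(1, 2)) = Mul(Pow(2, Rational(1, 2)), Pow(t, Rational(1, 2))))
Mul(Pow(Add(-843, Function('n')(6)), -1), Pow(Mul(12, Add(Add(-3, -5), 4)), -1)) = Mul(Pow(Add(-843, Mul(Pow(2, Rational(1, 2)), Pow(6, Rational(1, 2)))), -1), Pow(Mul(12, Add(Add(-3, -5), 4)), -1)) = Mul(Pow(Add(-843, Mul(2, Pow(3, Rational(1, 2)))), -1), Pow(Mul(12, Add(-8, 4)), -1)) = Mul(Pow(Add(-843, Mul(2, Pow(3, Rational(1, 2)))), -1), Pow(Mul(12, -4), -1)) = Mul(Pow(Add(-843, Mul(2, Pow(3, Rational(1, 2)))), -1), Pow(-48, -1)) = Mul(Pow(Add(-843, Mul(2, Pow(3, Rational(1, 2)))), -1), Rational(-1, 48)) = Mul(Rational(-1, 48), Pow(Add(-843, Mul(2, Pow(3, Rational(1, 2)))), -1))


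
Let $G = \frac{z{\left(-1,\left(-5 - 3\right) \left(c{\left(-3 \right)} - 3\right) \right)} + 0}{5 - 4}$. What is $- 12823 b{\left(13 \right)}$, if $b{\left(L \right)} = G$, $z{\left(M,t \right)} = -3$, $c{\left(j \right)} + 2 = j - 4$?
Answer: $38469$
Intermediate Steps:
$c{\left(j \right)} = -6 + j$ ($c{\left(j \right)} = -2 + \left(j - 4\right) = -2 + \left(-4 + j\right) = -6 + j$)
$G = -3$ ($G = \frac{-3 + 0}{5 - 4} = - \frac{3}{1} = \left(-3\right) 1 = -3$)
$b{\left(L \right)} = -3$
$- 12823 b{\left(13 \right)} = \left(-12823\right) \left(-3\right) = 38469$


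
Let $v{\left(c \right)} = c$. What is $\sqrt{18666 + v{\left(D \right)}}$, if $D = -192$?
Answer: $\sqrt{18474} \approx 135.92$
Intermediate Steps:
$\sqrt{18666 + v{\left(D \right)}} = \sqrt{18666 - 192} = \sqrt{18474}$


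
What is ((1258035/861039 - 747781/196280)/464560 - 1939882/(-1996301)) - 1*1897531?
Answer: -99136620978636239062008887053/52245086771662881398400 ≈ -1.8975e+6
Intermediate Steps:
((1258035/861039 - 747781/196280)/464560 - 1939882/(-1996301)) - 1*1897531 = ((1258035*(1/861039) - 747781*1/196280)*(1/464560) - 1939882*(-1/1996301)) - 1897531 = ((419345/287013 - 747781/196280)*(1/464560) + 1939882/1996301) - 1897531 = (-132313831553/56334911640*1/464560 + 1939882/1996301) - 1897531 = (-132313831553/26170946551478400 + 1939882/1996301) - 1897531 = 50768283999940778463347/52245086771662881398400 - 1897531 = -99136620978636239062008887053/52245086771662881398400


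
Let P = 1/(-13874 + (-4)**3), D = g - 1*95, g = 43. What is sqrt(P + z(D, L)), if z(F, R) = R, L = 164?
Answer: sqrt(31859912478)/13938 ≈ 12.806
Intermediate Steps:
D = -52 (D = 43 - 1*95 = 43 - 95 = -52)
P = -1/13938 (P = 1/(-13874 - 64) = 1/(-13938) = -1/13938 ≈ -7.1746e-5)
sqrt(P + z(D, L)) = sqrt(-1/13938 + 164) = sqrt(2285831/13938) = sqrt(31859912478)/13938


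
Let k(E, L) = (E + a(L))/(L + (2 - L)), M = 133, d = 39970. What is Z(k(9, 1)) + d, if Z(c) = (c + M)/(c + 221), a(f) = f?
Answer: 4516679/113 ≈ 39971.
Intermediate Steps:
k(E, L) = E/2 + L/2 (k(E, L) = (E + L)/(L + (2 - L)) = (E + L)/2 = (E + L)*(½) = E/2 + L/2)
Z(c) = (133 + c)/(221 + c) (Z(c) = (c + 133)/(c + 221) = (133 + c)/(221 + c))
Z(k(9, 1)) + d = (133 + ((½)*9 + (½)*1))/(221 + ((½)*9 + (½)*1)) + 39970 = (133 + (9/2 + ½))/(221 + (9/2 + ½)) + 39970 = (133 + 5)/(221 + 5) + 39970 = 138/226 + 39970 = (1/226)*138 + 39970 = 69/113 + 39970 = 4516679/113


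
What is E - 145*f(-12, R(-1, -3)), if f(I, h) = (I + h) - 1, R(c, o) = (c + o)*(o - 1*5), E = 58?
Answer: -2697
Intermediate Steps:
R(c, o) = (-5 + o)*(c + o) (R(c, o) = (c + o)*(o - 5) = (c + o)*(-5 + o) = (-5 + o)*(c + o))
f(I, h) = -1 + I + h
E - 145*f(-12, R(-1, -3)) = 58 - 145*(-1 - 12 + ((-3)**2 - 5*(-1) - 5*(-3) - 1*(-3))) = 58 - 145*(-1 - 12 + (9 + 5 + 15 + 3)) = 58 - 145*(-1 - 12 + 32) = 58 - 145*19 = 58 - 2755 = -2697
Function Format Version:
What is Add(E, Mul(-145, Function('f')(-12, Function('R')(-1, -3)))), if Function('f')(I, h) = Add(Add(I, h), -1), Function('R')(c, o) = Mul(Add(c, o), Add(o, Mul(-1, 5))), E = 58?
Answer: -2697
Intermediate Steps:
Function('R')(c, o) = Mul(Add(-5, o), Add(c, o)) (Function('R')(c, o) = Mul(Add(c, o), Add(o, -5)) = Mul(Add(c, o), Add(-5, o)) = Mul(Add(-5, o), Add(c, o)))
Function('f')(I, h) = Add(-1, I, h)
Add(E, Mul(-145, Function('f')(-12, Function('R')(-1, -3)))) = Add(58, Mul(-145, Add(-1, -12, Add(Pow(-3, 2), Mul(-5, -1), Mul(-5, -3), Mul(-1, -3))))) = Add(58, Mul(-145, Add(-1, -12, Add(9, 5, 15, 3)))) = Add(58, Mul(-145, Add(-1, -12, 32))) = Add(58, Mul(-145, 19)) = Add(58, -2755) = -2697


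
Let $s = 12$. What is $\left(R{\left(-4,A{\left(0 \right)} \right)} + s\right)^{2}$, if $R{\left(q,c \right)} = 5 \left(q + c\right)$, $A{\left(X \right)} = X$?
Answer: $64$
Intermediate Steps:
$R{\left(q,c \right)} = 5 c + 5 q$ ($R{\left(q,c \right)} = 5 \left(c + q\right) = 5 c + 5 q$)
$\left(R{\left(-4,A{\left(0 \right)} \right)} + s\right)^{2} = \left(\left(5 \cdot 0 + 5 \left(-4\right)\right) + 12\right)^{2} = \left(\left(0 - 20\right) + 12\right)^{2} = \left(-20 + 12\right)^{2} = \left(-8\right)^{2} = 64$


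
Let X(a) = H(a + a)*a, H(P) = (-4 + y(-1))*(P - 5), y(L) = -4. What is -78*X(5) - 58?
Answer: 15542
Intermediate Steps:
H(P) = 40 - 8*P (H(P) = (-4 - 4)*(P - 5) = -8*(-5 + P) = 40 - 8*P)
X(a) = a*(40 - 16*a) (X(a) = (40 - 8*(a + a))*a = (40 - 16*a)*a = a*(40 - 16*a))
-78*X(5) - 58 = -624*5*(5 - 2*5) - 58 = -624*5*(5 - 10) - 58 = -624*5*(-5) - 58 = -78*(-200) - 58 = 15600 - 58 = 15542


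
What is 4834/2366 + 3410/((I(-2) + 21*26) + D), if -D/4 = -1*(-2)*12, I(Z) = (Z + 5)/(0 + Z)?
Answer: 787393/81627 ≈ 9.6462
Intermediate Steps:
I(Z) = (5 + Z)/Z
D = -96 (D = -4*(-1*(-2))*12 = -8*12 = -4*24 = -96)
4834/2366 + 3410/((I(-2) + 21*26) + D) = 4834/2366 + 3410/(((5 - 2)/(-2) + 21*26) - 96) = 4834*(1/2366) + 3410/((-½*3 + 546) - 96) = 2417/1183 + 3410/((-3/2 + 546) - 96) = 2417/1183 + 3410/(1089/2 - 96) = 2417/1183 + 3410/(897/2) = 2417/1183 + 3410*(2/897) = 2417/1183 + 6820/897 = 787393/81627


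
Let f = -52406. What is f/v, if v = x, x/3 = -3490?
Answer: 26203/5235 ≈ 5.0053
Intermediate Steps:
x = -10470 (x = 3*(-3490) = -10470)
v = -10470
f/v = -52406/(-10470) = -52406*(-1/10470) = 26203/5235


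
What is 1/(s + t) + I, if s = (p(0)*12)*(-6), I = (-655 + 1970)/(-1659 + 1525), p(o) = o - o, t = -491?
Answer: -645799/65794 ≈ -9.8155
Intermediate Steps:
p(o) = 0
I = -1315/134 (I = 1315/(-134) = 1315*(-1/134) = -1315/134 ≈ -9.8134)
s = 0 (s = (0*12)*(-6) = 0*(-6) = 0)
1/(s + t) + I = 1/(0 - 491) - 1315/134 = 1/(-491) - 1315/134 = -1/491 - 1315/134 = -645799/65794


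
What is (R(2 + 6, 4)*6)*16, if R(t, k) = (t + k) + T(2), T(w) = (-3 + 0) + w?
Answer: 1056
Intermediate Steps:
T(w) = -3 + w
R(t, k) = -1 + k + t (R(t, k) = (t + k) + (-3 + 2) = (k + t) - 1 = -1 + k + t)
(R(2 + 6, 4)*6)*16 = ((-1 + 4 + (2 + 6))*6)*16 = ((-1 + 4 + 8)*6)*16 = (11*6)*16 = 66*16 = 1056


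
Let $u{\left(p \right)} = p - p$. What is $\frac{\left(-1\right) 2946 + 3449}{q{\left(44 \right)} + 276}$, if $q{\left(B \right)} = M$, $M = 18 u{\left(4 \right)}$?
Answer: $\frac{503}{276} \approx 1.8225$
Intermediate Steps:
$u{\left(p \right)} = 0$
$M = 0$ ($M = 18 \cdot 0 = 0$)
$q{\left(B \right)} = 0$
$\frac{\left(-1\right) 2946 + 3449}{q{\left(44 \right)} + 276} = \frac{\left(-1\right) 2946 + 3449}{0 + 276} = \frac{-2946 + 3449}{276} = 503 \cdot \frac{1}{276} = \frac{503}{276}$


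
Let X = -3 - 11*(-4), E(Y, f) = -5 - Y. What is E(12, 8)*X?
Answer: -697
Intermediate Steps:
X = 41 (X = -3 + 44 = 41)
E(12, 8)*X = (-5 - 1*12)*41 = (-5 - 12)*41 = -17*41 = -697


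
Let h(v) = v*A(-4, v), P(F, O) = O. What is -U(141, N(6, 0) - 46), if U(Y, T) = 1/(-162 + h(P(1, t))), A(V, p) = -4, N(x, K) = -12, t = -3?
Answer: 1/150 ≈ 0.0066667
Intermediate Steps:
h(v) = -4*v (h(v) = v*(-4) = -4*v)
U(Y, T) = -1/150 (U(Y, T) = 1/(-162 - 4*(-3)) = 1/(-162 + 12) = 1/(-150) = -1/150)
-U(141, N(6, 0) - 46) = -1*(-1/150) = 1/150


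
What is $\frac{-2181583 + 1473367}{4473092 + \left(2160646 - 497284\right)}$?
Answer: $- \frac{354108}{3068227} \approx -0.11541$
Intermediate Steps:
$\frac{-2181583 + 1473367}{4473092 + \left(2160646 - 497284\right)} = - \frac{708216}{4473092 + \left(2160646 - 497284\right)} = - \frac{708216}{4473092 + 1663362} = - \frac{708216}{6136454} = \left(-708216\right) \frac{1}{6136454} = - \frac{354108}{3068227}$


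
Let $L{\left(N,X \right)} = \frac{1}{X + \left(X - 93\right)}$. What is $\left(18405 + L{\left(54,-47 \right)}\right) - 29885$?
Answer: $- \frac{2146761}{187} \approx -11480.0$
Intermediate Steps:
$L{\left(N,X \right)} = \frac{1}{-93 + 2 X}$ ($L{\left(N,X \right)} = \frac{1}{X + \left(X - 93\right)} = \frac{1}{X + \left(-93 + X\right)} = \frac{1}{-93 + 2 X}$)
$\left(18405 + L{\left(54,-47 \right)}\right) - 29885 = \left(18405 + \frac{1}{-93 + 2 \left(-47\right)}\right) - 29885 = \left(18405 + \frac{1}{-93 - 94}\right) - 29885 = \left(18405 + \frac{1}{-187}\right) - 29885 = \left(18405 - \frac{1}{187}\right) - 29885 = \frac{3441734}{187} - 29885 = - \frac{2146761}{187}$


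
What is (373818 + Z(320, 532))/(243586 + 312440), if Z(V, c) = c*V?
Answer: 272029/278013 ≈ 0.97848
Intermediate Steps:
Z(V, c) = V*c
(373818 + Z(320, 532))/(243586 + 312440) = (373818 + 320*532)/(243586 + 312440) = (373818 + 170240)/556026 = 544058*(1/556026) = 272029/278013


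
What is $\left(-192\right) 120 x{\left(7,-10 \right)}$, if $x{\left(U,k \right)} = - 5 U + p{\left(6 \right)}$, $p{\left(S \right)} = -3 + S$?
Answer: $737280$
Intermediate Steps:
$x{\left(U,k \right)} = 3 - 5 U$ ($x{\left(U,k \right)} = - 5 U + \left(-3 + 6\right) = - 5 U + 3 = 3 - 5 U$)
$\left(-192\right) 120 x{\left(7,-10 \right)} = \left(-192\right) 120 \left(3 - 35\right) = - 23040 \left(3 - 35\right) = \left(-23040\right) \left(-32\right) = 737280$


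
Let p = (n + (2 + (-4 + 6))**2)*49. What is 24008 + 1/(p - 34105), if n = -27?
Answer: 831733151/34644 ≈ 24008.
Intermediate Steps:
p = -539 (p = (-27 + (2 + (-4 + 6))**2)*49 = (-27 + (2 + 2)**2)*49 = (-27 + 4**2)*49 = (-27 + 16)*49 = -11*49 = -539)
24008 + 1/(p - 34105) = 24008 + 1/(-539 - 34105) = 24008 + 1/(-34644) = 24008 - 1/34644 = 831733151/34644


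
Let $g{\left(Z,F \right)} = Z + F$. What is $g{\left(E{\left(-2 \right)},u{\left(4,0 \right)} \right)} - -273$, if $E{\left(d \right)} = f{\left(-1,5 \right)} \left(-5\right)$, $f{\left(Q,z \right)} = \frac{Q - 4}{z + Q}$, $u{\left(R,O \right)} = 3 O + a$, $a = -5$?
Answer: $\frac{1097}{4} \approx 274.25$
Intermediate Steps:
$u{\left(R,O \right)} = -5 + 3 O$ ($u{\left(R,O \right)} = 3 O - 5 = -5 + 3 O$)
$f{\left(Q,z \right)} = \frac{-4 + Q}{Q + z}$
$E{\left(d \right)} = \frac{25}{4}$ ($E{\left(d \right)} = \frac{-4 - 1}{-1 + 5} \left(-5\right) = \frac{1}{4} \left(-5\right) \left(-5\right) = \left(- \frac{5}{4}\right) \left(-5\right) = \frac{25}{4}$)
$g{\left(Z,F \right)} = F + Z$
$g{\left(E{\left(-2 \right)},u{\left(4,0 \right)} \right)} - -273 = \left(\left(-5 + 3 \cdot 0\right) + \frac{25}{4}\right) - -273 = \left(\left(-5 + 0\right) + \frac{25}{4}\right) + 273 = \left(-5 + \frac{25}{4}\right) + 273 = \frac{5}{4} + 273 = \frac{1097}{4}$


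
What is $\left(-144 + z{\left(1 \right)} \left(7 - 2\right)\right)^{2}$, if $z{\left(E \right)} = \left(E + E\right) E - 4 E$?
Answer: $23716$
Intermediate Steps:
$z{\left(E \right)} = - 4 E + 2 E^{2}$ ($z{\left(E \right)} = 2 E E - 4 E = 2 E^{2} - 4 E = - 4 E + 2 E^{2}$)
$\left(-144 + z{\left(1 \right)} \left(7 - 2\right)\right)^{2} = \left(-144 + 2 \cdot 1 \left(-2 + 1\right) \left(7 - 2\right)\right)^{2} = \left(-144 + 2 \cdot 1 \left(-1\right) 5\right)^{2} = \left(-144 - 10\right)^{2} = \left(-154\right)^{2} = 23716$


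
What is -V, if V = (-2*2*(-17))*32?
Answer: -2176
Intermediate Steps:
V = 2176 (V = -4*(-17)*32 = 68*32 = 2176)
-V = -1*2176 = -2176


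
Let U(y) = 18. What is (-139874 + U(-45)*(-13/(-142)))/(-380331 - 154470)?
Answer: 9930937/37970871 ≈ 0.26154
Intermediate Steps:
(-139874 + U(-45)*(-13/(-142)))/(-380331 - 154470) = (-139874 + 18*(-13/(-142)))/(-380331 - 154470) = (-139874 + 18*(-13*(-1/142)))/(-534801) = (-139874 + 18*(13/142))*(-1/534801) = (-139874 + 117/71)*(-1/534801) = -9930937/71*(-1/534801) = 9930937/37970871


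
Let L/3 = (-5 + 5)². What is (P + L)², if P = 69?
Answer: 4761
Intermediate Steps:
L = 0 (L = 3*(-5 + 5)² = 3*0² = 3*0 = 0)
(P + L)² = (69 + 0)² = 69² = 4761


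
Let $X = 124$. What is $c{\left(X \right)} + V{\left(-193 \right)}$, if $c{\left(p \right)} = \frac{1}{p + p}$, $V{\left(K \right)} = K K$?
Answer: $\frac{9237753}{248} \approx 37249.0$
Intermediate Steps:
$V{\left(K \right)} = K^{2}$
$c{\left(p \right)} = \frac{1}{2 p}$
$c{\left(X \right)} + V{\left(-193 \right)} = \frac{1}{2 \cdot 124} + \left(-193\right)^{2} = \frac{1}{2} \cdot \frac{1}{124} + 37249 = \frac{1}{248} + 37249 = \frac{9237753}{248}$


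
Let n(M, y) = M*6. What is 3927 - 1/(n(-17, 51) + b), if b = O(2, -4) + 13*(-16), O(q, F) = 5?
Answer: 1197736/305 ≈ 3927.0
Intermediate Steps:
n(M, y) = 6*M
b = -203 (b = 5 + 13*(-16) = 5 - 208 = -203)
3927 - 1/(n(-17, 51) + b) = 3927 - 1/(6*(-17) - 203) = 3927 - 1/(-102 - 203) = 3927 - 1/(-305) = 3927 - 1*(-1/305) = 3927 + 1/305 = 1197736/305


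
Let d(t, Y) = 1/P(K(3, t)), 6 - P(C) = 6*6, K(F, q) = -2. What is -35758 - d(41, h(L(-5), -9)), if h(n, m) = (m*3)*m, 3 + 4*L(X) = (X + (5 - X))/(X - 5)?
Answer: -1072739/30 ≈ -35758.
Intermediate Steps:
L(X) = -3/4 + 5/(4*(-5 + X)) (L(X) = -3/4 + ((X + (5 - X))/(X - 5))/4 = -3/4 + (5/(-5 + X))/4 = -3/4 + 5/(4*(-5 + X)))
P(C) = -30 (P(C) = 6 - 6*6 = 6 - 1*36 = 6 - 36 = -30)
h(n, m) = 3*m**2 (h(n, m) = (3*m)*m = 3*m**2)
d(t, Y) = -1/30 (d(t, Y) = 1/(-30) = -1/30)
-35758 - d(41, h(L(-5), -9)) = -35758 - 1*(-1/30) = -35758 + 1/30 = -1072739/30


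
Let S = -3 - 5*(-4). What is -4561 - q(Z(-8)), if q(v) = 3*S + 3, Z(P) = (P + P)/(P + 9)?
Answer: -4615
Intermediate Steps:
Z(P) = 2*P/(9 + P) (Z(P) = (2*P)/(9 + P) = 2*P/(9 + P))
S = 17 (S = -3 - 1*(-20) = -3 + 20 = 17)
q(v) = 54 (q(v) = 3*17 + 3 = 51 + 3 = 54)
-4561 - q(Z(-8)) = -4561 - 1*54 = -4561 - 54 = -4615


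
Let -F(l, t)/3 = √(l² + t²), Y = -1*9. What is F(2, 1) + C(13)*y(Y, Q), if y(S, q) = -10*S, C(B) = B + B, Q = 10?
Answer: 2340 - 3*√5 ≈ 2333.3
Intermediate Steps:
C(B) = 2*B
Y = -9
F(l, t) = -3*√(l² + t²)
F(2, 1) + C(13)*y(Y, Q) = -3*√(2² + 1²) + (2*13)*(-10*(-9)) = -3*√(4 + 1) + 26*90 = -3*√5 + 2340 = 2340 - 3*√5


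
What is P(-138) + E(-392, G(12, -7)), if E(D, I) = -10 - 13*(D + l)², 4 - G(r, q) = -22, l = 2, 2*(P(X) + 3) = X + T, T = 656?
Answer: -1977054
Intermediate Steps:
P(X) = 325 + X/2 (P(X) = -3 + (X + 656)/2 = -3 + (656 + X)/2 = -3 + (328 + X/2) = 325 + X/2)
G(r, q) = 26 (G(r, q) = 4 - 1*(-22) = 4 + 22 = 26)
E(D, I) = -10 - 13*(2 + D)² (E(D, I) = -10 - 13*(D + 2)² = -10 - 13*(2 + D)²)
P(-138) + E(-392, G(12, -7)) = (325 + (½)*(-138)) + (-10 - 13*(2 - 392)²) = (325 - 69) + (-10 - 13*(-390)²) = 256 + (-10 - 13*152100) = 256 + (-10 - 1977300) = 256 - 1977310 = -1977054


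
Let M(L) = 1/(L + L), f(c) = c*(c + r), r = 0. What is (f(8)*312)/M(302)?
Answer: 12060672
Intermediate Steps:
f(c) = c**2 (f(c) = c*(c + 0) = c*c = c**2)
M(L) = 1/(2*L)
(f(8)*312)/M(302) = (8**2*312)/(((1/2)/302)) = (64*312)/(((1/2)*(1/302))) = 19968/(1/604) = 19968*604 = 12060672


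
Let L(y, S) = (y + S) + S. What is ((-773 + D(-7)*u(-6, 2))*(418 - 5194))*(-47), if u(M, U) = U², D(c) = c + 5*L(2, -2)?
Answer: -188780952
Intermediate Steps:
L(y, S) = y + 2*S (L(y, S) = (S + y) + S = y + 2*S)
D(c) = -10 + c (D(c) = c + 5*(2 + 2*(-2)) = c + 5*(2 - 4) = c + 5*(-2) = c - 10 = -10 + c)
((-773 + D(-7)*u(-6, 2))*(418 - 5194))*(-47) = ((-773 + (-10 - 7)*2²)*(418 - 5194))*(-47) = ((-773 - 17*4)*(-4776))*(-47) = ((-773 - 68)*(-4776))*(-47) = -841*(-4776)*(-47) = 4016616*(-47) = -188780952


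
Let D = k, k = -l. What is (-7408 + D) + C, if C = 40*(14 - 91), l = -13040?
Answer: 2552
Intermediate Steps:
C = -3080 (C = 40*(-77) = -3080)
k = 13040 (k = -1*(-13040) = 13040)
D = 13040
(-7408 + D) + C = (-7408 + 13040) - 3080 = 5632 - 3080 = 2552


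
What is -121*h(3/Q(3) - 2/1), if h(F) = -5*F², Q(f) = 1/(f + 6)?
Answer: 378125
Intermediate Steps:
Q(f) = 1/(6 + f)
-121*h(3/Q(3) - 2/1) = -(-605)*(3/(1/(6 + 3)) - 2/1)² = -(-605)*(3/(1/9) - 2*1)² = -(-605)*(3/(⅑) - 2)² = -(-605)*(3*9 - 2)² = -(-605)*(27 - 2)² = -(-605)*25² = -(-605)*625 = -121*(-3125) = 378125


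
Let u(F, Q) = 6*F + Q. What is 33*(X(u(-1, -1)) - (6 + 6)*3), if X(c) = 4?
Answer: -1056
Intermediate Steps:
u(F, Q) = Q + 6*F
33*(X(u(-1, -1)) - (6 + 6)*3) = 33*(4 - (6 + 6)*3) = 33*(4 - 12*3) = 33*(4 - 1*36) = 33*(4 - 36) = 33*(-32) = -1056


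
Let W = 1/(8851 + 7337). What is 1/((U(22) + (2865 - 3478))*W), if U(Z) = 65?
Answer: -4047/137 ≈ -29.540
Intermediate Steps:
W = 1/16188 ≈ 6.1774e-5
1/((U(22) + (2865 - 3478))*W) = 1/((65 + (2865 - 3478))*(1/16188)) = 16188/(65 - 613) = 16188/(-548) = -1/548*16188 = -4047/137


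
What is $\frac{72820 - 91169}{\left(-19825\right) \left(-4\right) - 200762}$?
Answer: $\frac{18349}{121462} \approx 0.15107$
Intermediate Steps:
$\frac{72820 - 91169}{\left(-19825\right) \left(-4\right) - 200762} = - \frac{18349}{79300 - 200762} = - \frac{18349}{-121462} = \left(-18349\right) \left(- \frac{1}{121462}\right) = \frac{18349}{121462}$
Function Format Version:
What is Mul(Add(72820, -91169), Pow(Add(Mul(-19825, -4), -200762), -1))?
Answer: Rational(18349, 121462) ≈ 0.15107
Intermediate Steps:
Mul(Add(72820, -91169), Pow(Add(Mul(-19825, -4), -200762), -1)) = Mul(-18349, Pow(Add(79300, -200762), -1)) = Mul(-18349, Pow(-121462, -1)) = Mul(-18349, Rational(-1, 121462)) = Rational(18349, 121462)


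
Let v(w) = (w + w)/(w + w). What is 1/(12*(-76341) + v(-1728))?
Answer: -1/916091 ≈ -1.0916e-6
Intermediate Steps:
v(w) = 1 (v(w) = (2*w)/((2*w)) = (2*w)*(1/(2*w)) = 1)
1/(12*(-76341) + v(-1728)) = 1/(12*(-76341) + 1) = 1/(-916092 + 1) = 1/(-916091) = -1/916091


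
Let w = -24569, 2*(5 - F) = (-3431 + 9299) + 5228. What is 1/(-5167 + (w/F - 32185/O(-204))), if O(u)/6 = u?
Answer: -6784632/34847719633 ≈ -0.00019469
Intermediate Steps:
O(u) = 6*u
F = -5543 (F = 5 - ((-3431 + 9299) + 5228)/2 = 5 - (5868 + 5228)/2 = 5 - 1/2*11096 = 5 - 5548 = -5543)
1/(-5167 + (w/F - 32185/O(-204))) = 1/(-5167 + (-24569/(-5543) - 32185/(6*(-204)))) = 1/(-5167 + (-24569*(-1/5543) - 32185/(-1224))) = 1/(-5167 + (24569/5543 - 32185*(-1/1224))) = 1/(-5167 + (24569/5543 + 32185/1224)) = 1/(-5167 + 208473911/6784632) = 1/(-34847719633/6784632) = -6784632/34847719633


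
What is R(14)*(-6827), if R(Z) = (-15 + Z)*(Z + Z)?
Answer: 191156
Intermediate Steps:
R(Z) = 2*Z*(-15 + Z) (R(Z) = (-15 + Z)*(2*Z) = 2*Z*(-15 + Z))
R(14)*(-6827) = (2*14*(-15 + 14))*(-6827) = (2*14*(-1))*(-6827) = -28*(-6827) = 191156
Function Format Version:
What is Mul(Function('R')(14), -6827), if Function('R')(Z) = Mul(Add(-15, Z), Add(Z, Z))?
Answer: 191156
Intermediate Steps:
Function('R')(Z) = Mul(2, Z, Add(-15, Z)) (Function('R')(Z) = Mul(Add(-15, Z), Mul(2, Z)) = Mul(2, Z, Add(-15, Z)))
Mul(Function('R')(14), -6827) = Mul(Mul(2, 14, Add(-15, 14)), -6827) = Mul(Mul(2, 14, -1), -6827) = Mul(-28, -6827) = 191156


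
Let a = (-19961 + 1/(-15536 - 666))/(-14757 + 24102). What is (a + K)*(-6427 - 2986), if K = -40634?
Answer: 57914644850966779/151407690 ≈ 3.8251e+8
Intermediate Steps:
a = -323408123/151407690 (a = (-19961 + 1/(-16202))/9345 = (-19961 - 1/16202)*(1/9345) = -323408123/16202*1/9345 = -323408123/151407690 ≈ -2.1360)
(a + K)*(-6427 - 2986) = (-323408123/151407690 - 40634)*(-6427 - 2986) = -6152623483583/151407690*(-9413) = 57914644850966779/151407690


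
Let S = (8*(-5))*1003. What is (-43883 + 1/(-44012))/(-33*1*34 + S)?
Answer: 1931378597/1815142904 ≈ 1.0640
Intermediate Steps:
S = -40120 (S = -40*1003 = -40120)
(-43883 + 1/(-44012))/(-33*1*34 + S) = (-43883 + 1/(-44012))/(-33*1*34 - 40120) = (-43883 - 1/44012)/(-33*34 - 40120) = -1931378597/(44012*(-1122 - 40120)) = -1931378597/44012/(-41242) = -1931378597/44012*(-1/41242) = 1931378597/1815142904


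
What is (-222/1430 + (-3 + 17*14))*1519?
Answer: 255061366/715 ≈ 3.5673e+5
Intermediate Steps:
(-222/1430 + (-3 + 17*14))*1519 = (-222*1/1430 + (-3 + 238))*1519 = (-111/715 + 235)*1519 = (167914/715)*1519 = 255061366/715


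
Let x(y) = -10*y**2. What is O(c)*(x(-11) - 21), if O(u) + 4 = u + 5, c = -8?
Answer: 8617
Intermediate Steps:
O(u) = 1 + u (O(u) = -4 + (u + 5) = -4 + (5 + u) = 1 + u)
O(c)*(x(-11) - 21) = (1 - 8)*(-10*(-11)**2 - 21) = -7*(-10*121 - 21) = -7*(-1210 - 21) = -7*(-1231) = 8617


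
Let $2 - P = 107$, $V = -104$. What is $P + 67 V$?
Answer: $-7073$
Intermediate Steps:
$P = -105$ ($P = 2 - 107 = -105$)
$P + 67 V = -105 + 67 \left(-104\right) = -105 - 6968 = -7073$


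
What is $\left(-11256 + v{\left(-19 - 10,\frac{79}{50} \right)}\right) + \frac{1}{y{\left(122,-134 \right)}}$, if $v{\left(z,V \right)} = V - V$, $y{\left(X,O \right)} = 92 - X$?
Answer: $- \frac{337681}{30} \approx -11256.0$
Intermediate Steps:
$v{\left(z,V \right)} = 0$
$\left(-11256 + v{\left(-19 - 10,\frac{79}{50} \right)}\right) + \frac{1}{y{\left(122,-134 \right)}} = \left(-11256 + 0\right) + \frac{1}{92 - 122} = -11256 + \frac{1}{92 - 122} = -11256 + \frac{1}{-30} = -11256 - \frac{1}{30} = - \frac{337681}{30}$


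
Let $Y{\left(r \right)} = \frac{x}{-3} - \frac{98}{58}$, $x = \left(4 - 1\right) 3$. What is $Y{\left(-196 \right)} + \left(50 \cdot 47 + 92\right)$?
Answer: $\frac{70682}{29} \approx 2437.3$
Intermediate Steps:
$x = 9$ ($x = 3 \cdot 3 = 9$)
$Y{\left(r \right)} = - \frac{136}{29}$ ($Y{\left(r \right)} = \frac{9}{-3} - \frac{98}{58} = 9 \left(- \frac{1}{3}\right) - \frac{49}{29} = -3 - \frac{49}{29} = - \frac{136}{29}$)
$Y{\left(-196 \right)} + \left(50 \cdot 47 + 92\right) = - \frac{136}{29} + \left(50 \cdot 47 + 92\right) = - \frac{136}{29} + \left(2350 + 92\right) = - \frac{136}{29} + 2442 = \frac{70682}{29}$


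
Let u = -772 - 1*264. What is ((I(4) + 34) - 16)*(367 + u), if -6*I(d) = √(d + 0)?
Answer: -11819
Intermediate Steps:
I(d) = -√d/6 (I(d) = -√(d + 0)/6 = -√d/6)
u = -1036 (u = -772 - 264 = -1036)
((I(4) + 34) - 16)*(367 + u) = ((-√4/6 + 34) - 16)*(367 - 1036) = ((-⅙*2 + 34) - 16)*(-669) = ((-⅓ + 34) - 16)*(-669) = (101/3 - 16)*(-669) = (53/3)*(-669) = -11819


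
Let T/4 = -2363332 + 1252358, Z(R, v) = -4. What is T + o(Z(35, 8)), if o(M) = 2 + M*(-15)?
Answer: -4443834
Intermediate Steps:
o(M) = 2 - 15*M
T = -4443896 (T = 4*(-2363332 + 1252358) = 4*(-1110974) = -4443896)
T + o(Z(35, 8)) = -4443896 + (2 - 15*(-4)) = -4443896 + (2 + 60) = -4443896 + 62 = -4443834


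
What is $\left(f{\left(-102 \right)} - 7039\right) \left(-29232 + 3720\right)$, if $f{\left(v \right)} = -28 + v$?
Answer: $182895528$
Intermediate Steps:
$\left(f{\left(-102 \right)} - 7039\right) \left(-29232 + 3720\right) = \left(\left(-28 - 102\right) - 7039\right) \left(-29232 + 3720\right) = \left(-130 - 7039\right) \left(-25512\right) = \left(-7169\right) \left(-25512\right) = 182895528$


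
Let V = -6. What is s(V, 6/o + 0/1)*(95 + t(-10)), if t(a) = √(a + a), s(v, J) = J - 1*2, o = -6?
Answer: -285 - 6*I*√5 ≈ -285.0 - 13.416*I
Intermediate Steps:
s(v, J) = -2 + J (s(v, J) = J - 2 = -2 + J)
t(a) = √2*√a (t(a) = √(2*a) = √2*√a)
s(V, 6/o + 0/1)*(95 + t(-10)) = (-2 + (6/(-6) + 0/1))*(95 + √2*√(-10)) = (-2 + (6*(-⅙) + 0*1))*(95 + √2*(I*√10)) = (-2 + (-1 + 0))*(95 + 2*I*√5) = (-2 - 1)*(95 + 2*I*√5) = -3*(95 + 2*I*√5) = -285 - 6*I*√5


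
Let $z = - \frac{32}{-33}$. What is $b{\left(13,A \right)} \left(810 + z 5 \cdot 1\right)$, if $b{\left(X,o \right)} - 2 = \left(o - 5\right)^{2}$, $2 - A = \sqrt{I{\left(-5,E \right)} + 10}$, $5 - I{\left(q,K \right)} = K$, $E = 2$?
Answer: $\frac{215120}{11} + \frac{53780 \sqrt{13}}{11} \approx 37184.0$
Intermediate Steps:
$z = \frac{32}{33}$ ($z = \left(-32\right) \left(- \frac{1}{33}\right) = \frac{32}{33} \approx 0.9697$)
$I{\left(q,K \right)} = 5 - K$
$A = 2 - \sqrt{13}$ ($A = 2 - \sqrt{\left(5 - 2\right) + 10} = 2 - \sqrt{3 + 10} = 2 - \sqrt{13} \approx -1.6056$)
$b{\left(X,o \right)} = 2 + \left(-5 + o\right)^{2}$ ($b{\left(X,o \right)} = 2 + \left(o - 5\right)^{2} = 2 + \left(-5 + o\right)^{2}$)
$b{\left(13,A \right)} \left(810 + z 5 \cdot 1\right) = \left(2 + \left(-5 + \left(2 - \sqrt{13}\right)\right)^{2}\right) \left(810 + \frac{32 \cdot 5 \cdot 1}{33}\right) = \left(2 + \left(-3 - \sqrt{13}\right)^{2}\right) \left(810 + \frac{32}{33} \cdot 5\right) = \left(2 + \left(-3 - \sqrt{13}\right)^{2}\right) \left(810 + \frac{160}{33}\right) = \left(2 + \left(-3 - \sqrt{13}\right)^{2}\right) \frac{26890}{33} = \frac{53780}{33} + \frac{26890 \left(-3 - \sqrt{13}\right)^{2}}{33}$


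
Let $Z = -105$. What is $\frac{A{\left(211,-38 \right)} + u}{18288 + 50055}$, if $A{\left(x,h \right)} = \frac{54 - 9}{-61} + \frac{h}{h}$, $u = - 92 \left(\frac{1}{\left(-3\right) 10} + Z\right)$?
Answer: $\frac{8841946}{62533845} \approx 0.14139$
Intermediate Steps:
$u = \frac{144946}{15}$ ($u = - 92 \left(\frac{1}{\left(-3\right) 10} - 105\right) = - 92 \left(\frac{1}{-30} - 105\right) = - 92 \left(- \frac{1}{30} - 105\right) = \left(-92\right) \left(- \frac{3151}{30}\right) = \frac{144946}{15} \approx 9663.1$)
$A{\left(x,h \right)} = \frac{16}{61}$ ($A{\left(x,h \right)} = \left(54 - 9\right) \left(- \frac{1}{61}\right) + 1 = 45 \left(- \frac{1}{61}\right) + 1 = - \frac{45}{61} + 1 = \frac{16}{61}$)
$\frac{A{\left(211,-38 \right)} + u}{18288 + 50055} = \frac{\frac{16}{61} + \frac{144946}{15}}{18288 + 50055} = \frac{8841946}{915 \cdot 68343} = \frac{8841946}{915} \cdot \frac{1}{68343} = \frac{8841946}{62533845}$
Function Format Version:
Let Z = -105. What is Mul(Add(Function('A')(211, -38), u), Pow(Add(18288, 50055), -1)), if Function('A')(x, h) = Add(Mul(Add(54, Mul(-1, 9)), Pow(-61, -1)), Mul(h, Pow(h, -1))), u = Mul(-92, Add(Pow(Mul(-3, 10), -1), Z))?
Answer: Rational(8841946, 62533845) ≈ 0.14139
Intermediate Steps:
u = Rational(144946, 15) (u = Mul(-92, Add(Pow(Mul(-3, 10), -1), -105)) = Mul(-92, Add(Pow(-30, -1), -105)) = Mul(-92, Add(Rational(-1, 30), -105)) = Mul(-92, Rational(-3151, 30)) = Rational(144946, 15) ≈ 9663.1)
Function('A')(x, h) = Rational(16, 61) (Function('A')(x, h) = Add(Mul(Add(54, -9), Rational(-1, 61)), 1) = Add(Mul(45, Rational(-1, 61)), 1) = Add(Rational(-45, 61), 1) = Rational(16, 61))
Mul(Add(Function('A')(211, -38), u), Pow(Add(18288, 50055), -1)) = Mul(Add(Rational(16, 61), Rational(144946, 15)), Pow(Add(18288, 50055), -1)) = Mul(Rational(8841946, 915), Pow(68343, -1)) = Mul(Rational(8841946, 915), Rational(1, 68343)) = Rational(8841946, 62533845)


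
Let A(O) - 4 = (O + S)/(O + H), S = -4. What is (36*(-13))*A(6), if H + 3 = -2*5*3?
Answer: -5512/3 ≈ -1837.3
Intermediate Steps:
H = -33 (H = -3 - 2*5*3 = -3 - 10*3 = -3 - 30 = -33)
A(O) = 4 + (-4 + O)/(-33 + O) (A(O) = 4 + (O - 4)/(O - 33) = 4 + (-4 + O)/(-33 + O))
(36*(-13))*A(6) = (36*(-13))*((-136 + 5*6)/(-33 + 6)) = -468*(-136 + 30)/(-27) = -(-52)*(-106)/3 = -468*106/27 = -5512/3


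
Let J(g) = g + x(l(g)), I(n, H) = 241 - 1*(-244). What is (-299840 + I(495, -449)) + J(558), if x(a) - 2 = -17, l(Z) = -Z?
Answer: -298812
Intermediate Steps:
x(a) = -15 (x(a) = 2 - 17 = -15)
I(n, H) = 485 (I(n, H) = 241 + 244 = 485)
J(g) = -15 + g (J(g) = g - 15 = -15 + g)
(-299840 + I(495, -449)) + J(558) = (-299840 + 485) + (-15 + 558) = -299355 + 543 = -298812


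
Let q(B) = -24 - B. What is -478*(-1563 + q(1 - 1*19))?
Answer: 749982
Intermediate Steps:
-478*(-1563 + q(1 - 1*19)) = -478*(-1563 + (-24 - (1 - 1*19))) = -478*(-1563 + (-24 - (1 - 19))) = -478*(-1563 + (-24 - 1*(-18))) = -478*(-1563 + (-24 + 18)) = -478*(-1563 - 6) = -478*(-1569) = 749982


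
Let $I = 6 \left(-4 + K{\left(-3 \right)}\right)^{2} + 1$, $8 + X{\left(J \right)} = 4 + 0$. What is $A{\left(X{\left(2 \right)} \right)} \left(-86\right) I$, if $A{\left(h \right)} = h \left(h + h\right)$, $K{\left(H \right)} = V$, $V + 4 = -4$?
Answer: $-2380480$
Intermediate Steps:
$X{\left(J \right)} = -4$ ($X{\left(J \right)} = -8 + \left(4 + 0\right) = -8 + 4 = -4$)
$V = -8$ ($V = -4 - 4 = -8$)
$K{\left(H \right)} = -8$
$A{\left(h \right)} = 2 h^{2}$ ($A{\left(h \right)} = h 2 h = 2 h^{2}$)
$I = 865$ ($I = 6 \left(-4 - 8\right)^{2} + 1 = 6 \left(-12\right)^{2} + 1 = 6 \cdot 144 + 1 = 864 + 1 = 865$)
$A{\left(X{\left(2 \right)} \right)} \left(-86\right) I = 2 \left(-4\right)^{2} \left(-86\right) 865 = 2 \cdot 16 \left(-86\right) 865 = 32 \left(-86\right) 865 = \left(-2752\right) 865 = -2380480$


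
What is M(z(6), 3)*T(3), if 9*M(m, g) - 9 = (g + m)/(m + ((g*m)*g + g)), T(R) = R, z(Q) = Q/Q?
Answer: 121/39 ≈ 3.1026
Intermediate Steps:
z(Q) = 1
M(m, g) = 1 + (g + m)/(9*(g + m + m*g²)) (M(m, g) = 1 + ((g + m)/(m + ((g*m)*g + g)))/9 = 1 + ((g + m)/(m + (m*g² + g)))/9 = 1 + ((g + m)/(m + (g + m*g²)))/9 = 1 + ((g + m)/(g + m + m*g²))/9 = 1 + (g + m)/(9*(g + m + m*g²)))
M(z(6), 3)*T(3) = (((10/9)*3 + (10/9)*1 + 1*3²)/(3 + 1 + 1*3²))*3 = ((10/3 + 10/9 + 1*9)/(3 + 1 + 1*9))*3 = ((10/3 + 10/9 + 9)/(3 + 1 + 9))*3 = ((121/9)/13)*3 = ((1/13)*(121/9))*3 = (121/117)*3 = 121/39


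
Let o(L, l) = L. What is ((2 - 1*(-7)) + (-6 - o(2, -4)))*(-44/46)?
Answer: -22/23 ≈ -0.95652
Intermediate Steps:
((2 - 1*(-7)) + (-6 - o(2, -4)))*(-44/46) = ((2 - 1*(-7)) + (-6 - 1*2))*(-44/46) = ((2 + 7) + (-6 - 2))*(-44*1/46) = (9 - 8)*(-22/23) = 1*(-22/23) = -22/23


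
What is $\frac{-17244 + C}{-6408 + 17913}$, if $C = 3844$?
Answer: $- \frac{2680}{2301} \approx -1.1647$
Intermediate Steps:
$\frac{-17244 + C}{-6408 + 17913} = \frac{-17244 + 3844}{-6408 + 17913} = - \frac{13400}{11505} = \left(-13400\right) \frac{1}{11505} = - \frac{2680}{2301}$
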